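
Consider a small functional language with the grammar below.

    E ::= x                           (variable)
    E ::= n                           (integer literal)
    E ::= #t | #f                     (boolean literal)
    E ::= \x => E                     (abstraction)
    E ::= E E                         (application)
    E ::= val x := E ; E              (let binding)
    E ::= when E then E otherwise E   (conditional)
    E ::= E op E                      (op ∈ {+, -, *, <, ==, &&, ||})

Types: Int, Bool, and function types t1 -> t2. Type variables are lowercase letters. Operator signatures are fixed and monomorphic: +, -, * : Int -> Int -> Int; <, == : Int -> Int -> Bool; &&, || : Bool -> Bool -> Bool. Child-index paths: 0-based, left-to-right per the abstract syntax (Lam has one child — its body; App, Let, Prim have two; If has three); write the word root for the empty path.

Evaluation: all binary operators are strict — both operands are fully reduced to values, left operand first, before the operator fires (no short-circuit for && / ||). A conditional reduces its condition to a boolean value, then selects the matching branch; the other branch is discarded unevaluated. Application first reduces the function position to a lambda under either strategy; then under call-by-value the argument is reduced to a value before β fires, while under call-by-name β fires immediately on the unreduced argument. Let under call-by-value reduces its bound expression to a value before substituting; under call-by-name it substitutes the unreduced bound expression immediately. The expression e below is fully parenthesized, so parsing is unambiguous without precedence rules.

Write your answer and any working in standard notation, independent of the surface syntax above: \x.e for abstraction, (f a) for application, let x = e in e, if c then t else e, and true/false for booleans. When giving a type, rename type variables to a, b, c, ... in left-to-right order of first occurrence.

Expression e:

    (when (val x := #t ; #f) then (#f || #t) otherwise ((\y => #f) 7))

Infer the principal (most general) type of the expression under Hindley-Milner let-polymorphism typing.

Derivation:
let x : Bool
  unify Bool ~ Bool
  unify Bool ~ Bool
  unify Bool ~ Bool
\y._ : a -> Bool
  unify a -> Bool ~ Int -> b
  unify a ~ Int
  unify Bool ~ b
_ _ : Bool
  unify Bool ~ Bool

Answer: Bool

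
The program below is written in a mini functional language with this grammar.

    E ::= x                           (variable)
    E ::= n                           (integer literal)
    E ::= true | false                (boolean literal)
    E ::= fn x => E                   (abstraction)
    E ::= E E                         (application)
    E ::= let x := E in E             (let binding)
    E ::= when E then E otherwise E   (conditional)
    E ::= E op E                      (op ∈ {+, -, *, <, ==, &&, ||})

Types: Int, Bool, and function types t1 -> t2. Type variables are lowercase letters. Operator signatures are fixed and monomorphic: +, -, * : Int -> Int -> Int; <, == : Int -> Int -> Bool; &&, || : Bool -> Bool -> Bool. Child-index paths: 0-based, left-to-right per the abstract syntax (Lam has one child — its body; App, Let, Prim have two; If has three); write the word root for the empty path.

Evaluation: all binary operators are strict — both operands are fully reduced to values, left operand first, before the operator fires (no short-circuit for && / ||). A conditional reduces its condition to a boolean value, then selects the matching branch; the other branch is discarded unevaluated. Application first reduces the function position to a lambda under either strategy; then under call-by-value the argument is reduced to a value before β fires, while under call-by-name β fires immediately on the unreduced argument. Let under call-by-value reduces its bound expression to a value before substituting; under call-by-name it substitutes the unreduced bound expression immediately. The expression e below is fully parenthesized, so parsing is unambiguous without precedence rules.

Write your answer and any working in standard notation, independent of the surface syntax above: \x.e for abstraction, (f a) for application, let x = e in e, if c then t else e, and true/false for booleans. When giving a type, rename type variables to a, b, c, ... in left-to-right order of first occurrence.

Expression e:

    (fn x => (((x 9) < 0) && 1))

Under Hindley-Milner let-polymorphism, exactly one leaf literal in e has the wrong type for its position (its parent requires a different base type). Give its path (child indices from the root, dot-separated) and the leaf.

Working:
x : a
  unify a ~ Int -> b
_ _ : b
  unify b ~ Int
  unify Int ~ Int
  unify Bool ~ Bool
  unify Int ~ Bool
  FAIL: mismatch Int ~ Bool

Answer: 0.1 : 1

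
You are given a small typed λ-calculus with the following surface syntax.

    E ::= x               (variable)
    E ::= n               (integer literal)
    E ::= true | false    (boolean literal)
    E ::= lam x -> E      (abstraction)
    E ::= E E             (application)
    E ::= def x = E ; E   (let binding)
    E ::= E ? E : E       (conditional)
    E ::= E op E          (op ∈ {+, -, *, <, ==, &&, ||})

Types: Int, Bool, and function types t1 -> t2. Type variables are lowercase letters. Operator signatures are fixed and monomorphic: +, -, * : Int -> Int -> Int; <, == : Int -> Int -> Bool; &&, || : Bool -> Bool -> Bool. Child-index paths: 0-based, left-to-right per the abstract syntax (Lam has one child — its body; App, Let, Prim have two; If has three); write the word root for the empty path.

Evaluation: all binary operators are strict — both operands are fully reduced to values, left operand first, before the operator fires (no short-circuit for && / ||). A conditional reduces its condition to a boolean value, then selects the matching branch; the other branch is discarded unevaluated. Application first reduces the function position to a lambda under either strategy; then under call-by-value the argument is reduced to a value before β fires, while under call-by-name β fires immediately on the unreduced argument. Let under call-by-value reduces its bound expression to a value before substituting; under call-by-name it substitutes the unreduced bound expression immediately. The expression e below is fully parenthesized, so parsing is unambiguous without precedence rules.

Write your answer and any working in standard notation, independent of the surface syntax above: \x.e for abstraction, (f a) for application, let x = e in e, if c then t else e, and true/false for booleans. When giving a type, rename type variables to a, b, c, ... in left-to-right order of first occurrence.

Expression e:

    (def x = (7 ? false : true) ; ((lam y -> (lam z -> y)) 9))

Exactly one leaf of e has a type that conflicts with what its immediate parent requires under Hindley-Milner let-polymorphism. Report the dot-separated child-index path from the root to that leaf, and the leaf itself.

Answer: 0.0 : 7

Trace:
  unify Int ~ Bool
  FAIL: mismatch Int ~ Bool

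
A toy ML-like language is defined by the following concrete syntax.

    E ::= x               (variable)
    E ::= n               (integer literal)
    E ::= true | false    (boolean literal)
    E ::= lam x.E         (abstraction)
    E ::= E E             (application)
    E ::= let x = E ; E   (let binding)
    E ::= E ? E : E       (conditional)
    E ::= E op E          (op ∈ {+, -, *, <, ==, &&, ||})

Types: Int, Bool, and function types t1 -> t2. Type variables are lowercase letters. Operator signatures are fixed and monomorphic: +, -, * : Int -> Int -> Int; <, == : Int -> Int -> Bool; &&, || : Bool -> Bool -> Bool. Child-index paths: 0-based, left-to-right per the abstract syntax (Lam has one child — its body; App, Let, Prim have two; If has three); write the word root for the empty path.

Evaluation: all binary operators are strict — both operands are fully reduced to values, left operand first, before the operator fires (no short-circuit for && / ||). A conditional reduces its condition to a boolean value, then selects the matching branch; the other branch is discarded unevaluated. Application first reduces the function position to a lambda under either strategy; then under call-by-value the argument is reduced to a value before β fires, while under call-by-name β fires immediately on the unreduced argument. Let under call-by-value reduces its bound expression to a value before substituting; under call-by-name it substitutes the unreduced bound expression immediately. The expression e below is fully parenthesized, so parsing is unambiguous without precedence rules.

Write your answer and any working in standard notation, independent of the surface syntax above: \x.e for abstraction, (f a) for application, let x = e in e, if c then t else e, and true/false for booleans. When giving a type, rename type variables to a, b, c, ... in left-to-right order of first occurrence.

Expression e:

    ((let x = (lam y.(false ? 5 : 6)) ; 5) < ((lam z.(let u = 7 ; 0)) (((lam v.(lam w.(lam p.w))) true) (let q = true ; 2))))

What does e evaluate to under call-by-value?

Derivation:
step 0: ((let x = (\y.(if false then 5 else 6)) in 5) < ((\z.(let u = 7 in 0)) (((\v.(\w.(\p.w))) true) (let q = true in 2))))
step 1: [let@0] (5 < ((\z.(let u = 7 in 0)) (((\v.(\w.(\p.w))) true) (let q = true in 2))))
step 2: [beta@1.1.0] (5 < ((\z.(let u = 7 in 0)) ((\w.(\p.w)) (let q = true in 2))))
step 3: [let@1.1.1] (5 < ((\z.(let u = 7 in 0)) ((\w.(\p.w)) 2)))
step 4: [beta@1.1] (5 < ((\z.(let u = 7 in 0)) (\p.2)))
step 5: [beta@1] (5 < (let u = 7 in 0))
step 6: [let@1] (5 < 0)
step 7: [delta@root] false

Answer: false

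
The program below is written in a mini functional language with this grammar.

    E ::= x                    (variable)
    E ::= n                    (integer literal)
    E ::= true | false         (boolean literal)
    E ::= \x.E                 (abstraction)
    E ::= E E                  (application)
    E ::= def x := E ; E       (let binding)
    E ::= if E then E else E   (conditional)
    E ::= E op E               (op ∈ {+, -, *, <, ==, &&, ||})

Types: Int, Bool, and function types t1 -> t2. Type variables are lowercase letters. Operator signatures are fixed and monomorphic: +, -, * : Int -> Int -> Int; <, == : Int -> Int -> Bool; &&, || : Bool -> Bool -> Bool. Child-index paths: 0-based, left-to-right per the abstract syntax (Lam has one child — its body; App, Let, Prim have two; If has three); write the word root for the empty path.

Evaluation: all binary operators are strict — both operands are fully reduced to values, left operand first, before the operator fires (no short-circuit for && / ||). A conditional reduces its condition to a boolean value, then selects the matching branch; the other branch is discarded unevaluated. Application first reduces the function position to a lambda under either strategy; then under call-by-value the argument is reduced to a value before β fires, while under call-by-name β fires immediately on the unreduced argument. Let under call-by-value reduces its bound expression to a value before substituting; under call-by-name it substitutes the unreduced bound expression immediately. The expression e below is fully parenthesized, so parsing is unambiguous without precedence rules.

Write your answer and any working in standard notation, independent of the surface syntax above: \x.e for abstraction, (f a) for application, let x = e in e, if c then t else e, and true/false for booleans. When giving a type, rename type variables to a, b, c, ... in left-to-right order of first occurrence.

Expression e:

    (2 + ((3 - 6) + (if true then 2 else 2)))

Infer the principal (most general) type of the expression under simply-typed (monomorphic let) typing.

Trace:
  unify Int ~ Int
  unify Int ~ Int
  unify Int ~ Int
  unify Int ~ Int
  unify Bool ~ Bool
  unify Int ~ Int
  unify Int ~ Int
  unify Int ~ Int

Answer: Int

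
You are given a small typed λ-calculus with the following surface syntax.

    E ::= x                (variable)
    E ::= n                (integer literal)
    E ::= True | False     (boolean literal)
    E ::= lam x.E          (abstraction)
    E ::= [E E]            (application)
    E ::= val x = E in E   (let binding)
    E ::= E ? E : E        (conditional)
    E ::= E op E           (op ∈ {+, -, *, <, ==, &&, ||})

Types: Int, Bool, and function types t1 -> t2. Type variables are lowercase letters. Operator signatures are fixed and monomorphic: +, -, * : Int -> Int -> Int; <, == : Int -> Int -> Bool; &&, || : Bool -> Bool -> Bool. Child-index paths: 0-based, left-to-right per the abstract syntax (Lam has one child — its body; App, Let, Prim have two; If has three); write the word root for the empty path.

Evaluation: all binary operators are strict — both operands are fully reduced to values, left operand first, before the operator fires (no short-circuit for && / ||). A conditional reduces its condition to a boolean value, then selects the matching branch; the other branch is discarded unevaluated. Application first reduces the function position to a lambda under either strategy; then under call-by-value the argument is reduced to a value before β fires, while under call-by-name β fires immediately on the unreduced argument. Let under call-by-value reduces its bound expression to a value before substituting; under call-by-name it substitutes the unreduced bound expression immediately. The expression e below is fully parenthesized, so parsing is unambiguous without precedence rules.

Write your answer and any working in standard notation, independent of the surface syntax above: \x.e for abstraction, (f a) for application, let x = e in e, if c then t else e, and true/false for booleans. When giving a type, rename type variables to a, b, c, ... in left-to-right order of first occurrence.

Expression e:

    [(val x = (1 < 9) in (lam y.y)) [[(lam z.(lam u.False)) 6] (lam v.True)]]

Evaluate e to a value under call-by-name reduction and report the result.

Answer: false

Working:
step 0: ((let x = (1 < 9) in (\y.y)) (((\z.(\u.false)) 6) (\v.true)))
step 1: [let@0] ((\y.y) (((\z.(\u.false)) 6) (\v.true)))
step 2: [beta@root] (((\z.(\u.false)) 6) (\v.true))
step 3: [beta@0] ((\u.false) (\v.true))
step 4: [beta@root] false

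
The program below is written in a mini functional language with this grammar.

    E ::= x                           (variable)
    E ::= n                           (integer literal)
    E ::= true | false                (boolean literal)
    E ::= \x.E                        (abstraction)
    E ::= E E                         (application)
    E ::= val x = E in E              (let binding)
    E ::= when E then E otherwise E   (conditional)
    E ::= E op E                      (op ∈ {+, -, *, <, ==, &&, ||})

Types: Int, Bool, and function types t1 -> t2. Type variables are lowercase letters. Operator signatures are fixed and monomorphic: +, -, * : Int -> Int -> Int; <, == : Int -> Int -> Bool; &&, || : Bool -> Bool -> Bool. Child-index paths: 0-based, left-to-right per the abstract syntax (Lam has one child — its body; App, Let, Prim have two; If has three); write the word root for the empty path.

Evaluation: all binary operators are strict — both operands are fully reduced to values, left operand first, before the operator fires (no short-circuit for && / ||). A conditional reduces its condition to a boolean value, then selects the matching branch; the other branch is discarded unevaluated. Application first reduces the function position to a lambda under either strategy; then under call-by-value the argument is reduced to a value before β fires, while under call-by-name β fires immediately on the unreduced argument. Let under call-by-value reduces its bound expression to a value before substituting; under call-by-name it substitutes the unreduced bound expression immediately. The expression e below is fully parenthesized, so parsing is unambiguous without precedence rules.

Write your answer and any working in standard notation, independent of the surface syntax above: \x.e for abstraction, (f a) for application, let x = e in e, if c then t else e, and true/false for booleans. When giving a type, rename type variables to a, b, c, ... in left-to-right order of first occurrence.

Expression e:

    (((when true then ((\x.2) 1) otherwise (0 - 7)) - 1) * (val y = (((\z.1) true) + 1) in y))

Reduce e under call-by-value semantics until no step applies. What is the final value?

Trace:
step 0: (((if true then ((\x.2) 1) else (0 - 7)) - 1) * (let y = (((\z.1) true) + 1) in y))
step 1: [if@0.0] ((((\x.2) 1) - 1) * (let y = (((\z.1) true) + 1) in y))
step 2: [beta@0.0] ((2 - 1) * (let y = (((\z.1) true) + 1) in y))
step 3: [delta@0] (1 * (let y = (((\z.1) true) + 1) in y))
step 4: [beta@1.0.0] (1 * (let y = (1 + 1) in y))
step 5: [delta@1.0] (1 * (let y = 2 in y))
step 6: [let@1] (1 * 2)
step 7: [delta@root] 2

Answer: 2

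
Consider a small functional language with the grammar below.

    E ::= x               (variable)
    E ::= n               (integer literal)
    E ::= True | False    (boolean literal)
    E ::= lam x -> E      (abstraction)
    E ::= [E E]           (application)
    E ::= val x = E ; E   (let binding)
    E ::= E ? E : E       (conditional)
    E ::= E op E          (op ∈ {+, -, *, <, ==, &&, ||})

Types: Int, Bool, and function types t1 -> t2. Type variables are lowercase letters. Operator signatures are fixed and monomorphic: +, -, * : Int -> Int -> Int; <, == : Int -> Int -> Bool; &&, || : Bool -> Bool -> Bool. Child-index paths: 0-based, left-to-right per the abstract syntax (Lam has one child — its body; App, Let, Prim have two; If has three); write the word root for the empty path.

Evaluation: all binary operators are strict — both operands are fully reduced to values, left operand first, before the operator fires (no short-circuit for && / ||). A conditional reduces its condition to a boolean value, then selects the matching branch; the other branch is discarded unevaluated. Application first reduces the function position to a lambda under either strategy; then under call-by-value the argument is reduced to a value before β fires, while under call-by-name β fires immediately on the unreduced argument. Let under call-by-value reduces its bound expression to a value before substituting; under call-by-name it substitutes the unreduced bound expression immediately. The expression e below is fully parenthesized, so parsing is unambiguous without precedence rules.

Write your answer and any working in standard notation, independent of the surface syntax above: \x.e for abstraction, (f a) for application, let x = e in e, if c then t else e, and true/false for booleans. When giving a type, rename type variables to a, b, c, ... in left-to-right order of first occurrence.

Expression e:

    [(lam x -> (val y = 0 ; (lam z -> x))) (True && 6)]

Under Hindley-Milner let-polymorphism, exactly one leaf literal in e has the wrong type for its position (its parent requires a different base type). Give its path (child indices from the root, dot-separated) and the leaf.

Answer: 1.1 : 6

Trace:
let y : Int
x : a
\z._ : b -> a
\x._ : a -> b -> a
  unify Bool ~ Bool
  unify Int ~ Bool
  FAIL: mismatch Int ~ Bool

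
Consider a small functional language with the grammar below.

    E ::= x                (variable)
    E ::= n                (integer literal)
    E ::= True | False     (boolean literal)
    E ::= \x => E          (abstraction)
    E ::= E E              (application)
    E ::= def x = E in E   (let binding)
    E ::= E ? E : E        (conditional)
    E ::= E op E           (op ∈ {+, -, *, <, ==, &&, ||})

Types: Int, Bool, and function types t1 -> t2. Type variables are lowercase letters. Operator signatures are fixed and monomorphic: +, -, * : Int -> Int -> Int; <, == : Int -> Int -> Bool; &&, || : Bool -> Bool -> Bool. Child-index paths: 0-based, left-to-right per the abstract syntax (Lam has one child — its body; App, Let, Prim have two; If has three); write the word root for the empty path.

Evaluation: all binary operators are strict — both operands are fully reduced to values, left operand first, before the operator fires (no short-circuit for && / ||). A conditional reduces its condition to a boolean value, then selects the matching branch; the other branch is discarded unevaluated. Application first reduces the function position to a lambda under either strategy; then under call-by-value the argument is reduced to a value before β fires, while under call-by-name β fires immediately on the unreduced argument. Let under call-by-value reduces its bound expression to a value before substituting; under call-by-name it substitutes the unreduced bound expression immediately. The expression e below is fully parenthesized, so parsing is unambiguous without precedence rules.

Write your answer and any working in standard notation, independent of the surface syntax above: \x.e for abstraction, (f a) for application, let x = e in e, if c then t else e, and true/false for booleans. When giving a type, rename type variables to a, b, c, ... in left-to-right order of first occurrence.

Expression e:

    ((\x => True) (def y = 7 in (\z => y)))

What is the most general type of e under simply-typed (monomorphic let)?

Derivation:
\x._ : a -> Bool
let y : Int
y : Int
\z._ : b -> Int
  unify a -> Bool ~ (b -> Int) -> c
  unify a ~ b -> Int
  unify Bool ~ c
_ _ : Bool

Answer: Bool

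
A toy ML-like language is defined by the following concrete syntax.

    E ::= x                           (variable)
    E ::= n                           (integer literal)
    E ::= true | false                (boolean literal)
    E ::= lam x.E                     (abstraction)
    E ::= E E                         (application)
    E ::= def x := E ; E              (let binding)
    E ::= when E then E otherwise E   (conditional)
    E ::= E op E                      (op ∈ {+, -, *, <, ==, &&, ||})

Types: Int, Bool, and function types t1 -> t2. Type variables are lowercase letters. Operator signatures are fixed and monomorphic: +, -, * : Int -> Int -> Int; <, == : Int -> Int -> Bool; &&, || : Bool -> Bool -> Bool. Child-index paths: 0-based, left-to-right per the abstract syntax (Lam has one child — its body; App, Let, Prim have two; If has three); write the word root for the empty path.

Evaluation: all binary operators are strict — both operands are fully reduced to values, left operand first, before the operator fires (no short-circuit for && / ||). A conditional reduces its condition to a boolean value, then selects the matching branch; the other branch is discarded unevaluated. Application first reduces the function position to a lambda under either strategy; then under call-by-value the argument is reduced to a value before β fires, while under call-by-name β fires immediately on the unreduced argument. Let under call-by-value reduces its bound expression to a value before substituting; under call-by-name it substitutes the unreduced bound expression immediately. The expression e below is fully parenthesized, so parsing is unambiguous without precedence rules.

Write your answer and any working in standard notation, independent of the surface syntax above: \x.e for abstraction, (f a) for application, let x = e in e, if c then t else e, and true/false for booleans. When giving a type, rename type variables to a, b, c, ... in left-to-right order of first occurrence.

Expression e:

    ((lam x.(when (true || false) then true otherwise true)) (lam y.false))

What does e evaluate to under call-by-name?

Working:
step 0: ((\x.(if (true || false) then true else true)) (\y.false))
step 1: [beta@root] (if (true || false) then true else true)
step 2: [delta@0] (if true then true else true)
step 3: [if@root] true

Answer: true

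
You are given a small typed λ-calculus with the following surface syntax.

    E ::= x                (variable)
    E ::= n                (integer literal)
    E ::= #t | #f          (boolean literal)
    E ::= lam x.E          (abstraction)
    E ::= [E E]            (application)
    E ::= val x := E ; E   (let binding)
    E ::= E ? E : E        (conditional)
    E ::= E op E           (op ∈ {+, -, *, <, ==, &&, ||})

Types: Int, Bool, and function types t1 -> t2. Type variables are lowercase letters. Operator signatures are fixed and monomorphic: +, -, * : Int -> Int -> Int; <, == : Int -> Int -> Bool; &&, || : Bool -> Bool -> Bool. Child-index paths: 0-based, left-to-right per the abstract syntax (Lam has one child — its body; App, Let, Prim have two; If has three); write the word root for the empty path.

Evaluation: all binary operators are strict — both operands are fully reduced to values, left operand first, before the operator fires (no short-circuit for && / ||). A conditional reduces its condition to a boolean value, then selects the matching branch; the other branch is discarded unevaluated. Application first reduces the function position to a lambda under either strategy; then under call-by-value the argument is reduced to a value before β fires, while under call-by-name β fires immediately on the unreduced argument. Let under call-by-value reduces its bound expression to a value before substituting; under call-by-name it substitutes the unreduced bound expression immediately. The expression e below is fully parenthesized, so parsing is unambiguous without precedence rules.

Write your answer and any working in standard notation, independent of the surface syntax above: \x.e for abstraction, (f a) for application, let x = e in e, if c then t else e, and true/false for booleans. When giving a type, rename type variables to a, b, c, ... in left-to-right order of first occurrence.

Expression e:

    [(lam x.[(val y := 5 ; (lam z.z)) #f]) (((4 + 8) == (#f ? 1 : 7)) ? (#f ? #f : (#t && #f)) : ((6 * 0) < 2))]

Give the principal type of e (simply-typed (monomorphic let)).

Answer: Bool

Trace:
let y : Int
z : b
\z._ : b -> b
  unify b -> b ~ Bool -> c
  unify b ~ Bool
  unify Bool ~ c
_ _ : Bool
\x._ : a -> Bool
  unify Int ~ Int
  unify Int ~ Int
  unify Int ~ Int
  unify Bool ~ Bool
  unify Int ~ Int
  unify Int ~ Int
  unify Bool ~ Bool
  unify Bool ~ Bool
  unify Bool ~ Bool
  unify Bool ~ Bool
  unify Bool ~ Bool
  unify Int ~ Int
  unify Int ~ Int
  unify Int ~ Int
  unify Int ~ Int
  unify Bool ~ Bool
  unify a -> Bool ~ Bool -> d
  unify a ~ Bool
  unify Bool ~ d
_ _ : Bool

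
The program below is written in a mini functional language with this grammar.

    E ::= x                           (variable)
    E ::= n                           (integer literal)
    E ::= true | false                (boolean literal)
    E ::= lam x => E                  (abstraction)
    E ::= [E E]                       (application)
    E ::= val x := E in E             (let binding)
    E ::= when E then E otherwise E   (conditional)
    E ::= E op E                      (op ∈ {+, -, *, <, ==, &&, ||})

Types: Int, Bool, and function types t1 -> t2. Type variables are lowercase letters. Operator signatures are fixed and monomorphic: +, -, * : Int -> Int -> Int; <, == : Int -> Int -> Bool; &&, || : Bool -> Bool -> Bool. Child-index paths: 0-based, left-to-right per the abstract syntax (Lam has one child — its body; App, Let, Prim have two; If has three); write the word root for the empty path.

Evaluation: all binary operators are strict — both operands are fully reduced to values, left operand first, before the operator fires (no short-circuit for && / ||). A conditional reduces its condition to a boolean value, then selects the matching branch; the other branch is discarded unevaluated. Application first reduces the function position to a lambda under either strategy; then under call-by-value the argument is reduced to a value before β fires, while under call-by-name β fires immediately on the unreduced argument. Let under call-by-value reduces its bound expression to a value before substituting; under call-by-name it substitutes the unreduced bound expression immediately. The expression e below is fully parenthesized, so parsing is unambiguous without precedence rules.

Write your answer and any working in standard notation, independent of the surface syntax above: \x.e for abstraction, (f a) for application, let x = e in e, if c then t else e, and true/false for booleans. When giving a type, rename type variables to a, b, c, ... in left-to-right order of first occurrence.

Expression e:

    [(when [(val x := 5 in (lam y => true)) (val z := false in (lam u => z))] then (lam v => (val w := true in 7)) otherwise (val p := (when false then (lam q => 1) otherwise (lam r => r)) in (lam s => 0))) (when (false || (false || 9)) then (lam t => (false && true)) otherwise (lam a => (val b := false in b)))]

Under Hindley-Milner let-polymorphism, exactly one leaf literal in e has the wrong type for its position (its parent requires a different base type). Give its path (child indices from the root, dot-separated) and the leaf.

Answer: 1.0.1.1 : 9

Derivation:
let x : Int
\y._ : a -> Bool
let z : Bool
z : Bool
\u._ : b -> Bool
  unify a -> Bool ~ (b -> Bool) -> c
  unify a ~ b -> Bool
  unify Bool ~ c
_ _ : Bool
  unify Bool ~ Bool
let w : Bool
\v._ : d -> Int
  unify Bool ~ Bool
\q._ : e -> Int
r : f
\r._ : f -> f
  unify e -> Int ~ f -> f
  unify e ~ f
  unify Int ~ f
let p : Int -> Int
\s._ : g -> Int
  unify d -> Int ~ g -> Int
  unify d ~ g
  unify Int ~ Int
  unify Bool ~ Bool
  unify Bool ~ Bool
  unify Int ~ Bool
  FAIL: mismatch Int ~ Bool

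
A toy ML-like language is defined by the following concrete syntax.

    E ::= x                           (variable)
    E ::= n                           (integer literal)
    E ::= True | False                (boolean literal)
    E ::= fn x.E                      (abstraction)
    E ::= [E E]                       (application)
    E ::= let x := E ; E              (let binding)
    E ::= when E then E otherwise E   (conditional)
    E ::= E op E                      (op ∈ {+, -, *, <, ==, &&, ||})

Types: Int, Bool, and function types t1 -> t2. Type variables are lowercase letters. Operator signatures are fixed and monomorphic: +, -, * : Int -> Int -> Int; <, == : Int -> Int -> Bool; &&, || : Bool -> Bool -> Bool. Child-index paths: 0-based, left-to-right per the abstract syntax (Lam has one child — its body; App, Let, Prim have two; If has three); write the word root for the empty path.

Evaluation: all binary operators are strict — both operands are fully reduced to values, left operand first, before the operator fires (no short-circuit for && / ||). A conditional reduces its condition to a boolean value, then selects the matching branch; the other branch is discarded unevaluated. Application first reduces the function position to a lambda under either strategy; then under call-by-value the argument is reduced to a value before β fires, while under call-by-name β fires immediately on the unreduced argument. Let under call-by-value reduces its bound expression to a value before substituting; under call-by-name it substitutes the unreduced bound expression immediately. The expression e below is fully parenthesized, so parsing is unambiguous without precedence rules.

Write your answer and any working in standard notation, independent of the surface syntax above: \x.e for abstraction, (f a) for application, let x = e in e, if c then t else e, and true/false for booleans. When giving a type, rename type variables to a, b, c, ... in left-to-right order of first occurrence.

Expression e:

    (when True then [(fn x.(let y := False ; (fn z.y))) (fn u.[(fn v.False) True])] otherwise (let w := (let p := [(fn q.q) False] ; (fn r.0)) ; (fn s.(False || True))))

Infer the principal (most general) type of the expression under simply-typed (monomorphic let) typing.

Derivation:
  unify Bool ~ Bool
let y : Bool
y : Bool
\z._ : b -> Bool
\x._ : a -> b -> Bool
\v._ : d -> Bool
  unify d -> Bool ~ Bool -> e
  unify d ~ Bool
  unify Bool ~ e
_ _ : Bool
\u._ : c -> Bool
  unify a -> b -> Bool ~ (c -> Bool) -> f
  unify a ~ c -> Bool
  unify b -> Bool ~ f
_ _ : b -> Bool
q : g
\q._ : g -> g
  unify g -> g ~ Bool -> h
  unify g ~ Bool
  unify Bool ~ h
_ _ : Bool
let p : Bool
\r._ : i -> Int
let w : i -> Int
  unify Bool ~ Bool
  unify Bool ~ Bool
\s._ : j -> Bool
  unify b -> Bool ~ j -> Bool
  unify b ~ j
  unify Bool ~ Bool

Answer: a -> Bool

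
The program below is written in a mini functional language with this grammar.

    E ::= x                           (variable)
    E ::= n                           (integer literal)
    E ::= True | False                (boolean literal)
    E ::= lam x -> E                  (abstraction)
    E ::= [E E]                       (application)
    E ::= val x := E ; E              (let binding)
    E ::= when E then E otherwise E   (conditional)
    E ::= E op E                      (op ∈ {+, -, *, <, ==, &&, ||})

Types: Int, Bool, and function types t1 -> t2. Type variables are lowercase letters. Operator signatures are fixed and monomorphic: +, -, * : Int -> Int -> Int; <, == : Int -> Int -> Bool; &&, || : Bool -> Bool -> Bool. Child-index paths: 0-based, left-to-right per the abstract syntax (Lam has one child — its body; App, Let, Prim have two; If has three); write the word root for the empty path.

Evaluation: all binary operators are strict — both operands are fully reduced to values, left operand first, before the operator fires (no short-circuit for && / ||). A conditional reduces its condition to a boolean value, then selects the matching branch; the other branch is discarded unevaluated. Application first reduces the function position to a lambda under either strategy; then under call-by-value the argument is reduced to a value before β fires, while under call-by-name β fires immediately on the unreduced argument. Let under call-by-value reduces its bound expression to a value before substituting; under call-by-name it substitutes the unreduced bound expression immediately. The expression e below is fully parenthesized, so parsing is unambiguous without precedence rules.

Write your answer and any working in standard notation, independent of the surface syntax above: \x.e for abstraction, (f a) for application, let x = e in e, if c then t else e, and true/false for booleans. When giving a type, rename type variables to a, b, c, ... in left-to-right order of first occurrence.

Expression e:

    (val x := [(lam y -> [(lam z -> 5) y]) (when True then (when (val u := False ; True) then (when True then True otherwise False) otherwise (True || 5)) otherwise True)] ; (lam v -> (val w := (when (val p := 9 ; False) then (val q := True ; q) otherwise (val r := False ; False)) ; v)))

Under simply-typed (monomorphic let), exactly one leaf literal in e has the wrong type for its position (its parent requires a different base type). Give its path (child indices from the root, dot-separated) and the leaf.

Answer: 0.1.1.2.1 : 5

Derivation:
\z._ : b -> Int
y : a
  unify b -> Int ~ a -> c
  unify b ~ a
  unify Int ~ c
_ _ : Int
\y._ : a -> Int
  unify Bool ~ Bool
let u : Bool
  unify Bool ~ Bool
  unify Bool ~ Bool
  unify Bool ~ Bool
  unify Bool ~ Bool
  unify Int ~ Bool
  FAIL: mismatch Int ~ Bool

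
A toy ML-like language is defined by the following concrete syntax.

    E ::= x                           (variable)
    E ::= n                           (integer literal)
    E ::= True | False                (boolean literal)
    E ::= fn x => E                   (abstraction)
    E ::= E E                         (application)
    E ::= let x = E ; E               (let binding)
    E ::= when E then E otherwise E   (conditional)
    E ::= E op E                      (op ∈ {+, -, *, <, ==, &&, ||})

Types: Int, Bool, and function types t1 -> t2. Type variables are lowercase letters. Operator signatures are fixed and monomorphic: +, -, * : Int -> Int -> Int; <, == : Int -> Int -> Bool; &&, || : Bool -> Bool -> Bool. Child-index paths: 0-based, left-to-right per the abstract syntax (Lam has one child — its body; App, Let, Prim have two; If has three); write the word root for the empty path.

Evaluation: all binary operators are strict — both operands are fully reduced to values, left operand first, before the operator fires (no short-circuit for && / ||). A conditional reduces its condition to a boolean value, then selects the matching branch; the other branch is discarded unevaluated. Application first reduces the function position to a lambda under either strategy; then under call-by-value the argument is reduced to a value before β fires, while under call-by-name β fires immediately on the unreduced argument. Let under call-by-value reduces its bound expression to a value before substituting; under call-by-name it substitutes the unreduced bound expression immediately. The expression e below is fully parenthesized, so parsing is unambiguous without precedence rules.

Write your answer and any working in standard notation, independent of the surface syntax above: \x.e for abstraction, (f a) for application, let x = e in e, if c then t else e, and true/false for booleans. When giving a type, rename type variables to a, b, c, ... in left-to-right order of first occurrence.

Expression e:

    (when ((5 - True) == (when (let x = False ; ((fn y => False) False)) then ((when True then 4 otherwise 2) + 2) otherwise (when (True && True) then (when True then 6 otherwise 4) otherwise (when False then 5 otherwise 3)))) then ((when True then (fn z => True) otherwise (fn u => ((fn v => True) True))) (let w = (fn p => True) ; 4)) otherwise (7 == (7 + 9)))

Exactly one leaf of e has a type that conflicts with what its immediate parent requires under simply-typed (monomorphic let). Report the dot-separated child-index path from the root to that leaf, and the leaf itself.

Working:
  unify Int ~ Int
  unify Bool ~ Int
  FAIL: mismatch Bool ~ Int

Answer: 0.0.1 : true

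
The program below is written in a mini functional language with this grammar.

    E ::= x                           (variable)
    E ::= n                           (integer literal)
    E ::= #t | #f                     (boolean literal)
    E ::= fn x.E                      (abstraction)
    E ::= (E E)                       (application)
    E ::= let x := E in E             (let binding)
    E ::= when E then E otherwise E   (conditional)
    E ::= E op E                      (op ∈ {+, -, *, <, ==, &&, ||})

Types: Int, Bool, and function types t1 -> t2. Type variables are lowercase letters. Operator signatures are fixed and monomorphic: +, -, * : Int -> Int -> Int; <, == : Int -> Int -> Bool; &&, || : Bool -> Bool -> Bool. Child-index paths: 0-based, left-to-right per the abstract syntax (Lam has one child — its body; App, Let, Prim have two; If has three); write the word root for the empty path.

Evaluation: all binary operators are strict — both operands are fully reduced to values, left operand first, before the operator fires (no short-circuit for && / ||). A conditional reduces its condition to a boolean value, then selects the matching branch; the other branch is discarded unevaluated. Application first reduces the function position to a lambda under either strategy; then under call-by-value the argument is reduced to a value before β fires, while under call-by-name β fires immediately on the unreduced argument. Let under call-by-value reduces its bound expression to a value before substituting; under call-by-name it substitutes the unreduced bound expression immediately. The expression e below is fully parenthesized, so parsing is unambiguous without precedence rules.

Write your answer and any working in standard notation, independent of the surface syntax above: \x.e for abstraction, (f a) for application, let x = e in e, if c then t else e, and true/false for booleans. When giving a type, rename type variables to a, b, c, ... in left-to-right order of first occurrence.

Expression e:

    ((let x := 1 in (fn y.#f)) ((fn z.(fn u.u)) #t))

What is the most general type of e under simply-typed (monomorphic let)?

Answer: Bool

Trace:
let x : Int
\y._ : a -> Bool
u : c
\u._ : c -> c
\z._ : b -> c -> c
  unify b -> c -> c ~ Bool -> d
  unify b ~ Bool
  unify c -> c ~ d
_ _ : c -> c
  unify a -> Bool ~ (c -> c) -> e
  unify a ~ c -> c
  unify Bool ~ e
_ _ : Bool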